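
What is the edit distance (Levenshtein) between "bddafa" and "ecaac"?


Computing edit distance: "bddafa" -> "ecaac"
DP table:
           e    c    a    a    c
      0    1    2    3    4    5
  b   1    1    2    3    4    5
  d   2    2    2    3    4    5
  d   3    3    3    3    4    5
  a   4    4    4    3    3    4
  f   5    5    5    4    4    4
  a   6    6    6    5    4    5
Edit distance = dp[6][5] = 5

5


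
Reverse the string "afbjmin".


Input: afbjmin
Reading characters right to left:
  Position 6: 'n'
  Position 5: 'i'
  Position 4: 'm'
  Position 3: 'j'
  Position 2: 'b'
  Position 1: 'f'
  Position 0: 'a'
Reversed: nimjbfa

nimjbfa


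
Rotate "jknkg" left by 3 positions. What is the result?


Input: "jknkg", rotate left by 3
First 3 characters: "jkn"
Remaining characters: "kg"
Concatenate remaining + first: "kg" + "jkn" = "kgjkn"

kgjkn


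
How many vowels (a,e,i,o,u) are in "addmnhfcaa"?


Input: addmnhfcaa
Checking each character:
  'a' at position 0: vowel (running total: 1)
  'd' at position 1: consonant
  'd' at position 2: consonant
  'm' at position 3: consonant
  'n' at position 4: consonant
  'h' at position 5: consonant
  'f' at position 6: consonant
  'c' at position 7: consonant
  'a' at position 8: vowel (running total: 2)
  'a' at position 9: vowel (running total: 3)
Total vowels: 3

3


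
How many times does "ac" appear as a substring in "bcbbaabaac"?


Searching for "ac" in "bcbbaabaac"
Scanning each position:
  Position 0: "bc" => no
  Position 1: "cb" => no
  Position 2: "bb" => no
  Position 3: "ba" => no
  Position 4: "aa" => no
  Position 5: "ab" => no
  Position 6: "ba" => no
  Position 7: "aa" => no
  Position 8: "ac" => MATCH
Total occurrences: 1

1


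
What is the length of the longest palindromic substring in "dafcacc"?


Input: "dafcacc"
Checking substrings for palindromes:
  [3:6] "cac" (len 3) => palindrome
  [5:7] "cc" (len 2) => palindrome
Longest palindromic substring: "cac" with length 3

3


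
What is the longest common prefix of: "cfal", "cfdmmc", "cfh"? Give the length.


Words: cfal, cfdmmc, cfh
  Position 0: all 'c' => match
  Position 1: all 'f' => match
  Position 2: ('a', 'd', 'h') => mismatch, stop
LCP = "cf" (length 2)

2


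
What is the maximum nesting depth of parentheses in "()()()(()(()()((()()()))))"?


Input: "()()()(()(()()((()()()))))"
Tracking depth:
  Position 0 '(': depth becomes 1
  Position 1 ')': depth becomes 0
  Position 2 '(': depth becomes 1
  Position 3 ')': depth becomes 0
  Position 4 '(': depth becomes 1
  Position 5 ')': depth becomes 0
  Position 6 '(': depth becomes 1
  Position 7 '(': depth becomes 2
  Position 8 ')': depth becomes 1
  Position 9 '(': depth becomes 2
  Position 10 '(': depth becomes 3
  Position 11 ')': depth becomes 2
  Position 12 '(': depth becomes 3
  Position 13 ')': depth becomes 2
  Position 14 '(': depth becomes 3
  Position 15 '(': depth becomes 4
  Position 16 '(': depth becomes 5
  Position 17 ')': depth becomes 4
  Position 18 '(': depth becomes 5
  Position 19 ')': depth becomes 4
  Position 20 '(': depth becomes 5
  Position 21 ')': depth becomes 4
  Position 22 ')': depth becomes 3
  Position 23 ')': depth becomes 2
  Position 24 ')': depth becomes 1
  Position 25 ')': depth becomes 0
Maximum depth reached: 5

5


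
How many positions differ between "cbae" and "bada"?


Comparing "cbae" and "bada" position by position:
  Position 0: 'c' vs 'b' => DIFFER
  Position 1: 'b' vs 'a' => DIFFER
  Position 2: 'a' vs 'd' => DIFFER
  Position 3: 'e' vs 'a' => DIFFER
Positions that differ: 4

4


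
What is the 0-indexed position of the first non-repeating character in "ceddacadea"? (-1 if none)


Input: ceddacadea
Character frequencies:
  'a': 3
  'c': 2
  'd': 3
  'e': 2
Scanning left to right for freq == 1:
  Position 0 ('c'): freq=2, skip
  Position 1 ('e'): freq=2, skip
  Position 2 ('d'): freq=3, skip
  Position 3 ('d'): freq=3, skip
  Position 4 ('a'): freq=3, skip
  Position 5 ('c'): freq=2, skip
  Position 6 ('a'): freq=3, skip
  Position 7 ('d'): freq=3, skip
  Position 8 ('e'): freq=2, skip
  Position 9 ('a'): freq=3, skip
  No unique character found => answer = -1

-1


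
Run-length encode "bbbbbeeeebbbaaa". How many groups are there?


Input: bbbbbeeeebbbaaa
Scanning for consecutive runs:
  Group 1: 'b' x 5 (positions 0-4)
  Group 2: 'e' x 4 (positions 5-8)
  Group 3: 'b' x 3 (positions 9-11)
  Group 4: 'a' x 3 (positions 12-14)
Total groups: 4

4


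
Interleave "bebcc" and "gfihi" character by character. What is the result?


Interleaving "bebcc" and "gfihi":
  Position 0: 'b' from first, 'g' from second => "bg"
  Position 1: 'e' from first, 'f' from second => "ef"
  Position 2: 'b' from first, 'i' from second => "bi"
  Position 3: 'c' from first, 'h' from second => "ch"
  Position 4: 'c' from first, 'i' from second => "ci"
Result: bgefbichci

bgefbichci


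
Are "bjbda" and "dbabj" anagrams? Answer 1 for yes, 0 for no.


Strings: "bjbda", "dbabj"
Sorted first:  abbdj
Sorted second: abbdj
Sorted forms match => anagrams

1


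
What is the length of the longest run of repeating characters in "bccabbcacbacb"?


Input: "bccabbcacbacb"
Scanning for longest run:
  Position 1 ('c'): new char, reset run to 1
  Position 2 ('c'): continues run of 'c', length=2
  Position 3 ('a'): new char, reset run to 1
  Position 4 ('b'): new char, reset run to 1
  Position 5 ('b'): continues run of 'b', length=2
  Position 6 ('c'): new char, reset run to 1
  Position 7 ('a'): new char, reset run to 1
  Position 8 ('c'): new char, reset run to 1
  Position 9 ('b'): new char, reset run to 1
  Position 10 ('a'): new char, reset run to 1
  Position 11 ('c'): new char, reset run to 1
  Position 12 ('b'): new char, reset run to 1
Longest run: 'c' with length 2

2


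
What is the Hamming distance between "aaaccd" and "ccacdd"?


Comparing "aaaccd" and "ccacdd" position by position:
  Position 0: 'a' vs 'c' => differ
  Position 1: 'a' vs 'c' => differ
  Position 2: 'a' vs 'a' => same
  Position 3: 'c' vs 'c' => same
  Position 4: 'c' vs 'd' => differ
  Position 5: 'd' vs 'd' => same
Total differences (Hamming distance): 3

3


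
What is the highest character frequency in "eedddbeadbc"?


Input: eedddbeadbc
Character counts:
  'a': 1
  'b': 2
  'c': 1
  'd': 4
  'e': 3
Maximum frequency: 4

4


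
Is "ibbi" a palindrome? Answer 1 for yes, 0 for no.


Input: ibbi
Reversed: ibbi
  Compare pos 0 ('i') with pos 3 ('i'): match
  Compare pos 1 ('b') with pos 2 ('b'): match
Result: palindrome

1


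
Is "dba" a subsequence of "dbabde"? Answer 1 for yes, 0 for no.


Check if "dba" is a subsequence of "dbabde"
Greedy scan:
  Position 0 ('d'): matches sub[0] = 'd'
  Position 1 ('b'): matches sub[1] = 'b'
  Position 2 ('a'): matches sub[2] = 'a'
  Position 3 ('b'): no match needed
  Position 4 ('d'): no match needed
  Position 5 ('e'): no match needed
All 3 characters matched => is a subsequence

1


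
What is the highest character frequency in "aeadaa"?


Input: aeadaa
Character counts:
  'a': 4
  'd': 1
  'e': 1
Maximum frequency: 4

4


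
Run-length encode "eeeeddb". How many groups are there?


Input: eeeeddb
Scanning for consecutive runs:
  Group 1: 'e' x 4 (positions 0-3)
  Group 2: 'd' x 2 (positions 4-5)
  Group 3: 'b' x 1 (positions 6-6)
Total groups: 3

3


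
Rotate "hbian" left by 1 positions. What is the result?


Input: "hbian", rotate left by 1
First 1 characters: "h"
Remaining characters: "bian"
Concatenate remaining + first: "bian" + "h" = "bianh"

bianh


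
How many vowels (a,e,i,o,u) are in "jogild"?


Input: jogild
Checking each character:
  'j' at position 0: consonant
  'o' at position 1: vowel (running total: 1)
  'g' at position 2: consonant
  'i' at position 3: vowel (running total: 2)
  'l' at position 4: consonant
  'd' at position 5: consonant
Total vowels: 2

2


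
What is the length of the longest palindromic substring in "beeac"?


Input: "beeac"
Checking substrings for palindromes:
  [1:3] "ee" (len 2) => palindrome
Longest palindromic substring: "ee" with length 2

2


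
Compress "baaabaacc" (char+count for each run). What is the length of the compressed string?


Input: baaabaacc
Runs:
  'b' x 1 => "b1"
  'a' x 3 => "a3"
  'b' x 1 => "b1"
  'a' x 2 => "a2"
  'c' x 2 => "c2"
Compressed: "b1a3b1a2c2"
Compressed length: 10

10


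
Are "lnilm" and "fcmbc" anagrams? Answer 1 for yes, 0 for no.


Strings: "lnilm", "fcmbc"
Sorted first:  illmn
Sorted second: bccfm
Differ at position 0: 'i' vs 'b' => not anagrams

0


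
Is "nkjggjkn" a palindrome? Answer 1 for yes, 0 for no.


Input: nkjggjkn
Reversed: nkjggjkn
  Compare pos 0 ('n') with pos 7 ('n'): match
  Compare pos 1 ('k') with pos 6 ('k'): match
  Compare pos 2 ('j') with pos 5 ('j'): match
  Compare pos 3 ('g') with pos 4 ('g'): match
Result: palindrome

1


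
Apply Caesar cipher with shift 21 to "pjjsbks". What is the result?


Caesar cipher: shift "pjjsbks" by 21
  'p' (pos 15) + 21 = pos 10 = 'k'
  'j' (pos 9) + 21 = pos 4 = 'e'
  'j' (pos 9) + 21 = pos 4 = 'e'
  's' (pos 18) + 21 = pos 13 = 'n'
  'b' (pos 1) + 21 = pos 22 = 'w'
  'k' (pos 10) + 21 = pos 5 = 'f'
  's' (pos 18) + 21 = pos 13 = 'n'
Result: keenwfn

keenwfn


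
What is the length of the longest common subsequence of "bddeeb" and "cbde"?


LCS of "bddeeb" and "cbde"
DP table:
           c    b    d    e
      0    0    0    0    0
  b   0    0    1    1    1
  d   0    0    1    2    2
  d   0    0    1    2    2
  e   0    0    1    2    3
  e   0    0    1    2    3
  b   0    0    1    2    3
LCS length = dp[6][4] = 3

3


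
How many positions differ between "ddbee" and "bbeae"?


Comparing "ddbee" and "bbeae" position by position:
  Position 0: 'd' vs 'b' => DIFFER
  Position 1: 'd' vs 'b' => DIFFER
  Position 2: 'b' vs 'e' => DIFFER
  Position 3: 'e' vs 'a' => DIFFER
  Position 4: 'e' vs 'e' => same
Positions that differ: 4

4


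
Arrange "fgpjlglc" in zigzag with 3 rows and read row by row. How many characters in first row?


Zigzag "fgpjlglc" into 3 rows:
Placing characters:
  'f' => row 0
  'g' => row 1
  'p' => row 2
  'j' => row 1
  'l' => row 0
  'g' => row 1
  'l' => row 2
  'c' => row 1
Rows:
  Row 0: "fl"
  Row 1: "gjgc"
  Row 2: "pl"
First row length: 2

2


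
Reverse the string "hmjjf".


Input: hmjjf
Reading characters right to left:
  Position 4: 'f'
  Position 3: 'j'
  Position 2: 'j'
  Position 1: 'm'
  Position 0: 'h'
Reversed: fjjmh

fjjmh


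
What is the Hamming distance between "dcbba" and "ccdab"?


Comparing "dcbba" and "ccdab" position by position:
  Position 0: 'd' vs 'c' => differ
  Position 1: 'c' vs 'c' => same
  Position 2: 'b' vs 'd' => differ
  Position 3: 'b' vs 'a' => differ
  Position 4: 'a' vs 'b' => differ
Total differences (Hamming distance): 4

4


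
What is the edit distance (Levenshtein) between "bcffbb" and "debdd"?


Computing edit distance: "bcffbb" -> "debdd"
DP table:
           d    e    b    d    d
      0    1    2    3    4    5
  b   1    1    2    2    3    4
  c   2    2    2    3    3    4
  f   3    3    3    3    4    4
  f   4    4    4    4    4    5
  b   5    5    5    4    5    5
  b   6    6    6    5    5    6
Edit distance = dp[6][5] = 6

6


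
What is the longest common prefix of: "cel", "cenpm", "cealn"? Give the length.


Words: cel, cenpm, cealn
  Position 0: all 'c' => match
  Position 1: all 'e' => match
  Position 2: ('l', 'n', 'a') => mismatch, stop
LCP = "ce" (length 2)

2


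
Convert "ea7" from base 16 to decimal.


Input: "ea7" in base 16
Positional expansion:
  Digit 'e' (value 14) x 16^2 = 3584
  Digit 'a' (value 10) x 16^1 = 160
  Digit '7' (value 7) x 16^0 = 7
Sum = 3751

3751


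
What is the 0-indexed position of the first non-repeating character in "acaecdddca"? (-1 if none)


Input: acaecdddca
Character frequencies:
  'a': 3
  'c': 3
  'd': 3
  'e': 1
Scanning left to right for freq == 1:
  Position 0 ('a'): freq=3, skip
  Position 1 ('c'): freq=3, skip
  Position 2 ('a'): freq=3, skip
  Position 3 ('e'): unique! => answer = 3

3


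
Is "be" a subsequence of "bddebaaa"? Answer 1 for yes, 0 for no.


Check if "be" is a subsequence of "bddebaaa"
Greedy scan:
  Position 0 ('b'): matches sub[0] = 'b'
  Position 1 ('d'): no match needed
  Position 2 ('d'): no match needed
  Position 3 ('e'): matches sub[1] = 'e'
  Position 4 ('b'): no match needed
  Position 5 ('a'): no match needed
  Position 6 ('a'): no match needed
  Position 7 ('a'): no match needed
All 2 characters matched => is a subsequence

1


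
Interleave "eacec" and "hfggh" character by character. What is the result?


Interleaving "eacec" and "hfggh":
  Position 0: 'e' from first, 'h' from second => "eh"
  Position 1: 'a' from first, 'f' from second => "af"
  Position 2: 'c' from first, 'g' from second => "cg"
  Position 3: 'e' from first, 'g' from second => "eg"
  Position 4: 'c' from first, 'h' from second => "ch"
Result: ehafcgegch

ehafcgegch


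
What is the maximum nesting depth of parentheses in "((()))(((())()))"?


Input: "((()))(((())()))"
Tracking depth:
  Position 0 '(': depth becomes 1
  Position 1 '(': depth becomes 2
  Position 2 '(': depth becomes 3
  Position 3 ')': depth becomes 2
  Position 4 ')': depth becomes 1
  Position 5 ')': depth becomes 0
  Position 6 '(': depth becomes 1
  Position 7 '(': depth becomes 2
  Position 8 '(': depth becomes 3
  Position 9 '(': depth becomes 4
  Position 10 ')': depth becomes 3
  Position 11 ')': depth becomes 2
  Position 12 '(': depth becomes 3
  Position 13 ')': depth becomes 2
  Position 14 ')': depth becomes 1
  Position 15 ')': depth becomes 0
Maximum depth reached: 4

4


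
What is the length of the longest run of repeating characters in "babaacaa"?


Input: "babaacaa"
Scanning for longest run:
  Position 1 ('a'): new char, reset run to 1
  Position 2 ('b'): new char, reset run to 1
  Position 3 ('a'): new char, reset run to 1
  Position 4 ('a'): continues run of 'a', length=2
  Position 5 ('c'): new char, reset run to 1
  Position 6 ('a'): new char, reset run to 1
  Position 7 ('a'): continues run of 'a', length=2
Longest run: 'a' with length 2

2


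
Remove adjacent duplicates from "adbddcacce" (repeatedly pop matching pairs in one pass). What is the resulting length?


Input: adbddcacce
Stack-based adjacent duplicate removal:
  Read 'a': push. Stack: a
  Read 'd': push. Stack: ad
  Read 'b': push. Stack: adb
  Read 'd': push. Stack: adbd
  Read 'd': matches stack top 'd' => pop. Stack: adb
  Read 'c': push. Stack: adbc
  Read 'a': push. Stack: adbca
  Read 'c': push. Stack: adbcac
  Read 'c': matches stack top 'c' => pop. Stack: adbca
  Read 'e': push. Stack: adbcae
Final stack: "adbcae" (length 6)

6


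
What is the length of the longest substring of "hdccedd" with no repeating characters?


Input: "hdccedd"
Sliding window (track last position of each char):
  Position 0 ('h'): window [0,0] length 1 -- new best
  Position 1 ('d'): window [0,1] length 2 -- new best
  Position 2 ('c'): window [0,2] length 3 -- new best
  Position 3 ('c'): repeat (last at 2), move window start to 3
  Position 3 ('c'): window [3,3] length 1
  Position 4 ('e'): window [3,4] length 2
  Position 5 ('d'): window [3,5] length 3
  Position 6 ('d'): repeat (last at 5), move window start to 6
  Position 6 ('d'): window [6,6] length 1
Longest substring with no repeats: "hdc" with length 3

3


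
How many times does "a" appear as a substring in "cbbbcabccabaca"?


Searching for "a" in "cbbbcabccabaca"
Scanning each position:
  Position 0: "c" => no
  Position 1: "b" => no
  Position 2: "b" => no
  Position 3: "b" => no
  Position 4: "c" => no
  Position 5: "a" => MATCH
  Position 6: "b" => no
  Position 7: "c" => no
  Position 8: "c" => no
  Position 9: "a" => MATCH
  Position 10: "b" => no
  Position 11: "a" => MATCH
  Position 12: "c" => no
  Position 13: "a" => MATCH
Total occurrences: 4

4


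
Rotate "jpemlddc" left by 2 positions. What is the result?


Input: "jpemlddc", rotate left by 2
First 2 characters: "jp"
Remaining characters: "emlddc"
Concatenate remaining + first: "emlddc" + "jp" = "emlddcjp"

emlddcjp


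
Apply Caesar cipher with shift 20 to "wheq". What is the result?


Caesar cipher: shift "wheq" by 20
  'w' (pos 22) + 20 = pos 16 = 'q'
  'h' (pos 7) + 20 = pos 1 = 'b'
  'e' (pos 4) + 20 = pos 24 = 'y'
  'q' (pos 16) + 20 = pos 10 = 'k'
Result: qbyk

qbyk


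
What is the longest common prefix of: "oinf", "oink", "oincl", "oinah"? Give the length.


Words: oinf, oink, oincl, oinah
  Position 0: all 'o' => match
  Position 1: all 'i' => match
  Position 2: all 'n' => match
  Position 3: ('f', 'k', 'c', 'a') => mismatch, stop
LCP = "oin" (length 3)

3


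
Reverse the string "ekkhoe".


Input: ekkhoe
Reading characters right to left:
  Position 5: 'e'
  Position 4: 'o'
  Position 3: 'h'
  Position 2: 'k'
  Position 1: 'k'
  Position 0: 'e'
Reversed: eohkke

eohkke


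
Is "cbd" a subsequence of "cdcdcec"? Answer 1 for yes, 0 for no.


Check if "cbd" is a subsequence of "cdcdcec"
Greedy scan:
  Position 0 ('c'): matches sub[0] = 'c'
  Position 1 ('d'): no match needed
  Position 2 ('c'): no match needed
  Position 3 ('d'): no match needed
  Position 4 ('c'): no match needed
  Position 5 ('e'): no match needed
  Position 6 ('c'): no match needed
Only matched 1/3 characters => not a subsequence

0


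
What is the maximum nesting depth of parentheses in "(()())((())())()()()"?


Input: "(()())((())())()()()"
Tracking depth:
  Position 0 '(': depth becomes 1
  Position 1 '(': depth becomes 2
  Position 2 ')': depth becomes 1
  Position 3 '(': depth becomes 2
  Position 4 ')': depth becomes 1
  Position 5 ')': depth becomes 0
  Position 6 '(': depth becomes 1
  Position 7 '(': depth becomes 2
  Position 8 '(': depth becomes 3
  Position 9 ')': depth becomes 2
  Position 10 ')': depth becomes 1
  Position 11 '(': depth becomes 2
  Position 12 ')': depth becomes 1
  Position 13 ')': depth becomes 0
  Position 14 '(': depth becomes 1
  Position 15 ')': depth becomes 0
  Position 16 '(': depth becomes 1
  Position 17 ')': depth becomes 0
  Position 18 '(': depth becomes 1
  Position 19 ')': depth becomes 0
Maximum depth reached: 3

3


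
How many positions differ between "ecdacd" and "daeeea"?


Comparing "ecdacd" and "daeeea" position by position:
  Position 0: 'e' vs 'd' => DIFFER
  Position 1: 'c' vs 'a' => DIFFER
  Position 2: 'd' vs 'e' => DIFFER
  Position 3: 'a' vs 'e' => DIFFER
  Position 4: 'c' vs 'e' => DIFFER
  Position 5: 'd' vs 'a' => DIFFER
Positions that differ: 6

6


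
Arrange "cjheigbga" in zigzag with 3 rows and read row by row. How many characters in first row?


Zigzag "cjheigbga" into 3 rows:
Placing characters:
  'c' => row 0
  'j' => row 1
  'h' => row 2
  'e' => row 1
  'i' => row 0
  'g' => row 1
  'b' => row 2
  'g' => row 1
  'a' => row 0
Rows:
  Row 0: "cia"
  Row 1: "jegg"
  Row 2: "hb"
First row length: 3

3


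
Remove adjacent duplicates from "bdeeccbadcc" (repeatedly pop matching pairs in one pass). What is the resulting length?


Input: bdeeccbadcc
Stack-based adjacent duplicate removal:
  Read 'b': push. Stack: b
  Read 'd': push. Stack: bd
  Read 'e': push. Stack: bde
  Read 'e': matches stack top 'e' => pop. Stack: bd
  Read 'c': push. Stack: bdc
  Read 'c': matches stack top 'c' => pop. Stack: bd
  Read 'b': push. Stack: bdb
  Read 'a': push. Stack: bdba
  Read 'd': push. Stack: bdbad
  Read 'c': push. Stack: bdbadc
  Read 'c': matches stack top 'c' => pop. Stack: bdbad
Final stack: "bdbad" (length 5)

5


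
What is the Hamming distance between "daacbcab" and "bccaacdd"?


Comparing "daacbcab" and "bccaacdd" position by position:
  Position 0: 'd' vs 'b' => differ
  Position 1: 'a' vs 'c' => differ
  Position 2: 'a' vs 'c' => differ
  Position 3: 'c' vs 'a' => differ
  Position 4: 'b' vs 'a' => differ
  Position 5: 'c' vs 'c' => same
  Position 6: 'a' vs 'd' => differ
  Position 7: 'b' vs 'd' => differ
Total differences (Hamming distance): 7

7


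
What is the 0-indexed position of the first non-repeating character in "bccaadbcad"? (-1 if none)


Input: bccaadbcad
Character frequencies:
  'a': 3
  'b': 2
  'c': 3
  'd': 2
Scanning left to right for freq == 1:
  Position 0 ('b'): freq=2, skip
  Position 1 ('c'): freq=3, skip
  Position 2 ('c'): freq=3, skip
  Position 3 ('a'): freq=3, skip
  Position 4 ('a'): freq=3, skip
  Position 5 ('d'): freq=2, skip
  Position 6 ('b'): freq=2, skip
  Position 7 ('c'): freq=3, skip
  Position 8 ('a'): freq=3, skip
  Position 9 ('d'): freq=2, skip
  No unique character found => answer = -1

-1


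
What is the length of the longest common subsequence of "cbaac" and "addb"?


LCS of "cbaac" and "addb"
DP table:
           a    d    d    b
      0    0    0    0    0
  c   0    0    0    0    0
  b   0    0    0    0    1
  a   0    1    1    1    1
  a   0    1    1    1    1
  c   0    1    1    1    1
LCS length = dp[5][4] = 1

1


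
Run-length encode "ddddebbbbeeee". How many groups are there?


Input: ddddebbbbeeee
Scanning for consecutive runs:
  Group 1: 'd' x 4 (positions 0-3)
  Group 2: 'e' x 1 (positions 4-4)
  Group 3: 'b' x 4 (positions 5-8)
  Group 4: 'e' x 4 (positions 9-12)
Total groups: 4

4


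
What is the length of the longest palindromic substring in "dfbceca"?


Input: "dfbceca"
Checking substrings for palindromes:
  [3:6] "cec" (len 3) => palindrome
Longest palindromic substring: "cec" with length 3

3


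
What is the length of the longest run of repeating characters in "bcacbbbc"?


Input: "bcacbbbc"
Scanning for longest run:
  Position 1 ('c'): new char, reset run to 1
  Position 2 ('a'): new char, reset run to 1
  Position 3 ('c'): new char, reset run to 1
  Position 4 ('b'): new char, reset run to 1
  Position 5 ('b'): continues run of 'b', length=2
  Position 6 ('b'): continues run of 'b', length=3
  Position 7 ('c'): new char, reset run to 1
Longest run: 'b' with length 3

3


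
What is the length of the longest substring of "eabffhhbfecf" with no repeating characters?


Input: "eabffhhbfecf"
Sliding window (track last position of each char):
  Position 0 ('e'): window [0,0] length 1 -- new best
  Position 1 ('a'): window [0,1] length 2 -- new best
  Position 2 ('b'): window [0,2] length 3 -- new best
  Position 3 ('f'): window [0,3] length 4 -- new best
  Position 4 ('f'): repeat (last at 3), move window start to 4
  Position 4 ('f'): window [4,4] length 1
  Position 5 ('h'): window [4,5] length 2
  Position 6 ('h'): repeat (last at 5), move window start to 6
  Position 6 ('h'): window [6,6] length 1
  Position 7 ('b'): window [6,7] length 2
  Position 8 ('f'): window [6,8] length 3
  Position 9 ('e'): window [6,9] length 4
  Position 10 ('c'): window [6,10] length 5 -- new best
  Position 11 ('f'): repeat (last at 8), move window start to 9
  Position 11 ('f'): window [9,11] length 3
Longest substring with no repeats: "hbfec" with length 5

5


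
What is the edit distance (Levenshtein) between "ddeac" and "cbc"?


Computing edit distance: "ddeac" -> "cbc"
DP table:
           c    b    c
      0    1    2    3
  d   1    1    2    3
  d   2    2    2    3
  e   3    3    3    3
  a   4    4    4    4
  c   5    4    5    4
Edit distance = dp[5][3] = 4

4


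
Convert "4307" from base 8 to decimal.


Input: "4307" in base 8
Positional expansion:
  Digit '4' (value 4) x 8^3 = 2048
  Digit '3' (value 3) x 8^2 = 192
  Digit '0' (value 0) x 8^1 = 0
  Digit '7' (value 7) x 8^0 = 7
Sum = 2247

2247


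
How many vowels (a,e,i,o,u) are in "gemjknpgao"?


Input: gemjknpgao
Checking each character:
  'g' at position 0: consonant
  'e' at position 1: vowel (running total: 1)
  'm' at position 2: consonant
  'j' at position 3: consonant
  'k' at position 4: consonant
  'n' at position 5: consonant
  'p' at position 6: consonant
  'g' at position 7: consonant
  'a' at position 8: vowel (running total: 2)
  'o' at position 9: vowel (running total: 3)
Total vowels: 3

3


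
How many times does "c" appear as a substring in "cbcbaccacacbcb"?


Searching for "c" in "cbcbaccacacbcb"
Scanning each position:
  Position 0: "c" => MATCH
  Position 1: "b" => no
  Position 2: "c" => MATCH
  Position 3: "b" => no
  Position 4: "a" => no
  Position 5: "c" => MATCH
  Position 6: "c" => MATCH
  Position 7: "a" => no
  Position 8: "c" => MATCH
  Position 9: "a" => no
  Position 10: "c" => MATCH
  Position 11: "b" => no
  Position 12: "c" => MATCH
  Position 13: "b" => no
Total occurrences: 7

7


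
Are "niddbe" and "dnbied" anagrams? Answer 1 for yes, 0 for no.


Strings: "niddbe", "dnbied"
Sorted first:  bddein
Sorted second: bddein
Sorted forms match => anagrams

1


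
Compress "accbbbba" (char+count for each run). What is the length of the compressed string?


Input: accbbbba
Runs:
  'a' x 1 => "a1"
  'c' x 2 => "c2"
  'b' x 4 => "b4"
  'a' x 1 => "a1"
Compressed: "a1c2b4a1"
Compressed length: 8

8


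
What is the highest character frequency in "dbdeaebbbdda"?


Input: dbdeaebbbdda
Character counts:
  'a': 2
  'b': 4
  'd': 4
  'e': 2
Maximum frequency: 4

4


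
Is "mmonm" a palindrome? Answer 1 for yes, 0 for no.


Input: mmonm
Reversed: mnomm
  Compare pos 0 ('m') with pos 4 ('m'): match
  Compare pos 1 ('m') with pos 3 ('n'): MISMATCH
Result: not a palindrome

0


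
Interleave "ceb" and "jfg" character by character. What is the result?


Interleaving "ceb" and "jfg":
  Position 0: 'c' from first, 'j' from second => "cj"
  Position 1: 'e' from first, 'f' from second => "ef"
  Position 2: 'b' from first, 'g' from second => "bg"
Result: cjefbg

cjefbg


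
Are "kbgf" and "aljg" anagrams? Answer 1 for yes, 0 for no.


Strings: "kbgf", "aljg"
Sorted first:  bfgk
Sorted second: agjl
Differ at position 0: 'b' vs 'a' => not anagrams

0


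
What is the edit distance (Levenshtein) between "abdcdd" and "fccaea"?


Computing edit distance: "abdcdd" -> "fccaea"
DP table:
           f    c    c    a    e    a
      0    1    2    3    4    5    6
  a   1    1    2    3    3    4    5
  b   2    2    2    3    4    4    5
  d   3    3    3    3    4    5    5
  c   4    4    3    3    4    5    6
  d   5    5    4    4    4    5    6
  d   6    6    5    5    5    5    6
Edit distance = dp[6][6] = 6

6


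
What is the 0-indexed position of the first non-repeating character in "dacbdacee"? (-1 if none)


Input: dacbdacee
Character frequencies:
  'a': 2
  'b': 1
  'c': 2
  'd': 2
  'e': 2
Scanning left to right for freq == 1:
  Position 0 ('d'): freq=2, skip
  Position 1 ('a'): freq=2, skip
  Position 2 ('c'): freq=2, skip
  Position 3 ('b'): unique! => answer = 3

3


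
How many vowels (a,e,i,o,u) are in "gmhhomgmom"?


Input: gmhhomgmom
Checking each character:
  'g' at position 0: consonant
  'm' at position 1: consonant
  'h' at position 2: consonant
  'h' at position 3: consonant
  'o' at position 4: vowel (running total: 1)
  'm' at position 5: consonant
  'g' at position 6: consonant
  'm' at position 7: consonant
  'o' at position 8: vowel (running total: 2)
  'm' at position 9: consonant
Total vowels: 2

2


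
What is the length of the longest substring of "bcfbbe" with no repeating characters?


Input: "bcfbbe"
Sliding window (track last position of each char):
  Position 0 ('b'): window [0,0] length 1 -- new best
  Position 1 ('c'): window [0,1] length 2 -- new best
  Position 2 ('f'): window [0,2] length 3 -- new best
  Position 3 ('b'): repeat (last at 0), move window start to 1
  Position 3 ('b'): window [1,3] length 3
  Position 4 ('b'): repeat (last at 3), move window start to 4
  Position 4 ('b'): window [4,4] length 1
  Position 5 ('e'): window [4,5] length 2
Longest substring with no repeats: "bcf" with length 3

3


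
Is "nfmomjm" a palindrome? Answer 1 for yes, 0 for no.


Input: nfmomjm
Reversed: mjmomfn
  Compare pos 0 ('n') with pos 6 ('m'): MISMATCH
  Compare pos 1 ('f') with pos 5 ('j'): MISMATCH
  Compare pos 2 ('m') with pos 4 ('m'): match
Result: not a palindrome

0


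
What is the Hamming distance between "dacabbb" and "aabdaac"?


Comparing "dacabbb" and "aabdaac" position by position:
  Position 0: 'd' vs 'a' => differ
  Position 1: 'a' vs 'a' => same
  Position 2: 'c' vs 'b' => differ
  Position 3: 'a' vs 'd' => differ
  Position 4: 'b' vs 'a' => differ
  Position 5: 'b' vs 'a' => differ
  Position 6: 'b' vs 'c' => differ
Total differences (Hamming distance): 6

6


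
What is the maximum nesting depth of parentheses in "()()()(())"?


Input: "()()()(())"
Tracking depth:
  Position 0 '(': depth becomes 1
  Position 1 ')': depth becomes 0
  Position 2 '(': depth becomes 1
  Position 3 ')': depth becomes 0
  Position 4 '(': depth becomes 1
  Position 5 ')': depth becomes 0
  Position 6 '(': depth becomes 1
  Position 7 '(': depth becomes 2
  Position 8 ')': depth becomes 1
  Position 9 ')': depth becomes 0
Maximum depth reached: 2

2


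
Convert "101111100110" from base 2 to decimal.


Input: "101111100110" in base 2
Positional expansion:
  Digit '1' (value 1) x 2^11 = 2048
  Digit '0' (value 0) x 2^10 = 0
  Digit '1' (value 1) x 2^9 = 512
  Digit '1' (value 1) x 2^8 = 256
  Digit '1' (value 1) x 2^7 = 128
  Digit '1' (value 1) x 2^6 = 64
  Digit '1' (value 1) x 2^5 = 32
  Digit '0' (value 0) x 2^4 = 0
  Digit '0' (value 0) x 2^3 = 0
  Digit '1' (value 1) x 2^2 = 4
  Digit '1' (value 1) x 2^1 = 2
  Digit '0' (value 0) x 2^0 = 0
Sum = 3046

3046


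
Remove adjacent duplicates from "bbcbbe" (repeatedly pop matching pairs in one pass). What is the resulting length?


Input: bbcbbe
Stack-based adjacent duplicate removal:
  Read 'b': push. Stack: b
  Read 'b': matches stack top 'b' => pop. Stack: (empty)
  Read 'c': push. Stack: c
  Read 'b': push. Stack: cb
  Read 'b': matches stack top 'b' => pop. Stack: c
  Read 'e': push. Stack: ce
Final stack: "ce" (length 2)

2


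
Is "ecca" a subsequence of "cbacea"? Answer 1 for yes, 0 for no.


Check if "ecca" is a subsequence of "cbacea"
Greedy scan:
  Position 0 ('c'): no match needed
  Position 1 ('b'): no match needed
  Position 2 ('a'): no match needed
  Position 3 ('c'): no match needed
  Position 4 ('e'): matches sub[0] = 'e'
  Position 5 ('a'): no match needed
Only matched 1/4 characters => not a subsequence

0


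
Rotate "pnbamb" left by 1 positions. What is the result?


Input: "pnbamb", rotate left by 1
First 1 characters: "p"
Remaining characters: "nbamb"
Concatenate remaining + first: "nbamb" + "p" = "nbambp"

nbambp


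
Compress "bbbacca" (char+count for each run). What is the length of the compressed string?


Input: bbbacca
Runs:
  'b' x 3 => "b3"
  'a' x 1 => "a1"
  'c' x 2 => "c2"
  'a' x 1 => "a1"
Compressed: "b3a1c2a1"
Compressed length: 8

8


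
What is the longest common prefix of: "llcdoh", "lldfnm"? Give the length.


Words: llcdoh, lldfnm
  Position 0: all 'l' => match
  Position 1: all 'l' => match
  Position 2: ('c', 'd') => mismatch, stop
LCP = "ll" (length 2)

2


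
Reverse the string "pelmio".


Input: pelmio
Reading characters right to left:
  Position 5: 'o'
  Position 4: 'i'
  Position 3: 'm'
  Position 2: 'l'
  Position 1: 'e'
  Position 0: 'p'
Reversed: oimlep

oimlep


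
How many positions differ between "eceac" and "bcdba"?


Comparing "eceac" and "bcdba" position by position:
  Position 0: 'e' vs 'b' => DIFFER
  Position 1: 'c' vs 'c' => same
  Position 2: 'e' vs 'd' => DIFFER
  Position 3: 'a' vs 'b' => DIFFER
  Position 4: 'c' vs 'a' => DIFFER
Positions that differ: 4

4


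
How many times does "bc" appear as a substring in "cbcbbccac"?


Searching for "bc" in "cbcbbccac"
Scanning each position:
  Position 0: "cb" => no
  Position 1: "bc" => MATCH
  Position 2: "cb" => no
  Position 3: "bb" => no
  Position 4: "bc" => MATCH
  Position 5: "cc" => no
  Position 6: "ca" => no
  Position 7: "ac" => no
Total occurrences: 2

2


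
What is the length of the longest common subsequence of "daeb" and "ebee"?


LCS of "daeb" and "ebee"
DP table:
           e    b    e    e
      0    0    0    0    0
  d   0    0    0    0    0
  a   0    0    0    0    0
  e   0    1    1    1    1
  b   0    1    2    2    2
LCS length = dp[4][4] = 2

2


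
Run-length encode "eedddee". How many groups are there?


Input: eedddee
Scanning for consecutive runs:
  Group 1: 'e' x 2 (positions 0-1)
  Group 2: 'd' x 3 (positions 2-4)
  Group 3: 'e' x 2 (positions 5-6)
Total groups: 3

3


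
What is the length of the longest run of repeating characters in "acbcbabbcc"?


Input: "acbcbabbcc"
Scanning for longest run:
  Position 1 ('c'): new char, reset run to 1
  Position 2 ('b'): new char, reset run to 1
  Position 3 ('c'): new char, reset run to 1
  Position 4 ('b'): new char, reset run to 1
  Position 5 ('a'): new char, reset run to 1
  Position 6 ('b'): new char, reset run to 1
  Position 7 ('b'): continues run of 'b', length=2
  Position 8 ('c'): new char, reset run to 1
  Position 9 ('c'): continues run of 'c', length=2
Longest run: 'b' with length 2

2


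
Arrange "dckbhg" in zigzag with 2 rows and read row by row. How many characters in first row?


Zigzag "dckbhg" into 2 rows:
Placing characters:
  'd' => row 0
  'c' => row 1
  'k' => row 0
  'b' => row 1
  'h' => row 0
  'g' => row 1
Rows:
  Row 0: "dkh"
  Row 1: "cbg"
First row length: 3

3


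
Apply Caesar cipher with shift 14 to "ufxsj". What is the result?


Caesar cipher: shift "ufxsj" by 14
  'u' (pos 20) + 14 = pos 8 = 'i'
  'f' (pos 5) + 14 = pos 19 = 't'
  'x' (pos 23) + 14 = pos 11 = 'l'
  's' (pos 18) + 14 = pos 6 = 'g'
  'j' (pos 9) + 14 = pos 23 = 'x'
Result: itlgx

itlgx


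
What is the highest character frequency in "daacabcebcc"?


Input: daacabcebcc
Character counts:
  'a': 3
  'b': 2
  'c': 4
  'd': 1
  'e': 1
Maximum frequency: 4

4


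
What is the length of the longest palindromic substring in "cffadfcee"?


Input: "cffadfcee"
Checking substrings for palindromes:
  [1:3] "ff" (len 2) => palindrome
  [7:9] "ee" (len 2) => palindrome
Longest palindromic substring: "ff" with length 2

2


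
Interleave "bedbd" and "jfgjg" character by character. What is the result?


Interleaving "bedbd" and "jfgjg":
  Position 0: 'b' from first, 'j' from second => "bj"
  Position 1: 'e' from first, 'f' from second => "ef"
  Position 2: 'd' from first, 'g' from second => "dg"
  Position 3: 'b' from first, 'j' from second => "bj"
  Position 4: 'd' from first, 'g' from second => "dg"
Result: bjefdgbjdg

bjefdgbjdg


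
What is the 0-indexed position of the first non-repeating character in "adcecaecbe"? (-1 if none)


Input: adcecaecbe
Character frequencies:
  'a': 2
  'b': 1
  'c': 3
  'd': 1
  'e': 3
Scanning left to right for freq == 1:
  Position 0 ('a'): freq=2, skip
  Position 1 ('d'): unique! => answer = 1

1


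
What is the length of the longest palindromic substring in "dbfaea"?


Input: "dbfaea"
Checking substrings for palindromes:
  [3:6] "aea" (len 3) => palindrome
Longest palindromic substring: "aea" with length 3

3


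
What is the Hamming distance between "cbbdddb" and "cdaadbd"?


Comparing "cbbdddb" and "cdaadbd" position by position:
  Position 0: 'c' vs 'c' => same
  Position 1: 'b' vs 'd' => differ
  Position 2: 'b' vs 'a' => differ
  Position 3: 'd' vs 'a' => differ
  Position 4: 'd' vs 'd' => same
  Position 5: 'd' vs 'b' => differ
  Position 6: 'b' vs 'd' => differ
Total differences (Hamming distance): 5

5


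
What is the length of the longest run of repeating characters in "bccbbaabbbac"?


Input: "bccbbaabbbac"
Scanning for longest run:
  Position 1 ('c'): new char, reset run to 1
  Position 2 ('c'): continues run of 'c', length=2
  Position 3 ('b'): new char, reset run to 1
  Position 4 ('b'): continues run of 'b', length=2
  Position 5 ('a'): new char, reset run to 1
  Position 6 ('a'): continues run of 'a', length=2
  Position 7 ('b'): new char, reset run to 1
  Position 8 ('b'): continues run of 'b', length=2
  Position 9 ('b'): continues run of 'b', length=3
  Position 10 ('a'): new char, reset run to 1
  Position 11 ('c'): new char, reset run to 1
Longest run: 'b' with length 3

3


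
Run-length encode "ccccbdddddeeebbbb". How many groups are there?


Input: ccccbdddddeeebbbb
Scanning for consecutive runs:
  Group 1: 'c' x 4 (positions 0-3)
  Group 2: 'b' x 1 (positions 4-4)
  Group 3: 'd' x 5 (positions 5-9)
  Group 4: 'e' x 3 (positions 10-12)
  Group 5: 'b' x 4 (positions 13-16)
Total groups: 5

5


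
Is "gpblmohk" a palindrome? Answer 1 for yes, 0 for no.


Input: gpblmohk
Reversed: khomlbpg
  Compare pos 0 ('g') with pos 7 ('k'): MISMATCH
  Compare pos 1 ('p') with pos 6 ('h'): MISMATCH
  Compare pos 2 ('b') with pos 5 ('o'): MISMATCH
  Compare pos 3 ('l') with pos 4 ('m'): MISMATCH
Result: not a palindrome

0


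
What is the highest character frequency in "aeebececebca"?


Input: aeebececebca
Character counts:
  'a': 2
  'b': 2
  'c': 3
  'e': 5
Maximum frequency: 5

5


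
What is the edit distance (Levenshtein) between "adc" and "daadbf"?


Computing edit distance: "adc" -> "daadbf"
DP table:
           d    a    a    d    b    f
      0    1    2    3    4    5    6
  a   1    1    1    2    3    4    5
  d   2    1    2    2    2    3    4
  c   3    2    2    3    3    3    4
Edit distance = dp[3][6] = 4

4


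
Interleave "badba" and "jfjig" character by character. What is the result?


Interleaving "badba" and "jfjig":
  Position 0: 'b' from first, 'j' from second => "bj"
  Position 1: 'a' from first, 'f' from second => "af"
  Position 2: 'd' from first, 'j' from second => "dj"
  Position 3: 'b' from first, 'i' from second => "bi"
  Position 4: 'a' from first, 'g' from second => "ag"
Result: bjafdjbiag

bjafdjbiag


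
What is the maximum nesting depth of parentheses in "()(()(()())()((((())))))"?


Input: "()(()(()())()((((())))))"
Tracking depth:
  Position 0 '(': depth becomes 1
  Position 1 ')': depth becomes 0
  Position 2 '(': depth becomes 1
  Position 3 '(': depth becomes 2
  Position 4 ')': depth becomes 1
  Position 5 '(': depth becomes 2
  Position 6 '(': depth becomes 3
  Position 7 ')': depth becomes 2
  Position 8 '(': depth becomes 3
  Position 9 ')': depth becomes 2
  Position 10 ')': depth becomes 1
  Position 11 '(': depth becomes 2
  Position 12 ')': depth becomes 1
  Position 13 '(': depth becomes 2
  Position 14 '(': depth becomes 3
  Position 15 '(': depth becomes 4
  Position 16 '(': depth becomes 5
  Position 17 '(': depth becomes 6
  Position 18 ')': depth becomes 5
  Position 19 ')': depth becomes 4
  Position 20 ')': depth becomes 3
  Position 21 ')': depth becomes 2
  Position 22 ')': depth becomes 1
  Position 23 ')': depth becomes 0
Maximum depth reached: 6

6


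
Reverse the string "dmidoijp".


Input: dmidoijp
Reading characters right to left:
  Position 7: 'p'
  Position 6: 'j'
  Position 5: 'i'
  Position 4: 'o'
  Position 3: 'd'
  Position 2: 'i'
  Position 1: 'm'
  Position 0: 'd'
Reversed: pjiodimd

pjiodimd


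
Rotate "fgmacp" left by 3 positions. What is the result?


Input: "fgmacp", rotate left by 3
First 3 characters: "fgm"
Remaining characters: "acp"
Concatenate remaining + first: "acp" + "fgm" = "acpfgm"

acpfgm


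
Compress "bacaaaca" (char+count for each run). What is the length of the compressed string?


Input: bacaaaca
Runs:
  'b' x 1 => "b1"
  'a' x 1 => "a1"
  'c' x 1 => "c1"
  'a' x 3 => "a3"
  'c' x 1 => "c1"
  'a' x 1 => "a1"
Compressed: "b1a1c1a3c1a1"
Compressed length: 12

12


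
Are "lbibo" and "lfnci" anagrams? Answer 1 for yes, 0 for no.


Strings: "lbibo", "lfnci"
Sorted first:  bbilo
Sorted second: cfiln
Differ at position 0: 'b' vs 'c' => not anagrams

0


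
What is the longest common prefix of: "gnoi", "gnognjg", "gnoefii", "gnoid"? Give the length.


Words: gnoi, gnognjg, gnoefii, gnoid
  Position 0: all 'g' => match
  Position 1: all 'n' => match
  Position 2: all 'o' => match
  Position 3: ('i', 'g', 'e', 'i') => mismatch, stop
LCP = "gno" (length 3)

3
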